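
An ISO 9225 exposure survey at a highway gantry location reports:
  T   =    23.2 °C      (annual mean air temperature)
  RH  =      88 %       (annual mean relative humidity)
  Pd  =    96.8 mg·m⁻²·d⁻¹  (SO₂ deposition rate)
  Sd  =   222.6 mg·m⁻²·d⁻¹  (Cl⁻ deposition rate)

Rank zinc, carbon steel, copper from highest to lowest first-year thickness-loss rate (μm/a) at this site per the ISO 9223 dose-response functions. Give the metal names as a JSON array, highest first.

zinc: T>10 °C ⇒ hinge -0.071·(23.2−10) = -0.9372
  sulphur-dioxide contribution → 2.165 μm/a
  chloride contribution → 5.537 μm/a
  total first-year rate 7.702 μm/a
carbon steel: T>10 °C ⇒ hinge -0.054·(23.2−10) = -0.7128
  sulphur-dioxide contribution → 54.38 μm/a
  chloride contribution → 134.4 μm/a
  ⇒ r_corr(carbon steel) = 188.7 μm/a
copper: f(T) = -0.080·(T−10) [T>10 °C] = -1.0560
  sulphur-dioxide contribution → 1.089 μm/a
  chloride contribution → 3.267 μm/a
  total first-year rate 4.355 μm/a
Ordering by μm/a: carbon steel (189) > zinc (7.7) > copper (4.36)

["carbon steel", "zinc", "copper"]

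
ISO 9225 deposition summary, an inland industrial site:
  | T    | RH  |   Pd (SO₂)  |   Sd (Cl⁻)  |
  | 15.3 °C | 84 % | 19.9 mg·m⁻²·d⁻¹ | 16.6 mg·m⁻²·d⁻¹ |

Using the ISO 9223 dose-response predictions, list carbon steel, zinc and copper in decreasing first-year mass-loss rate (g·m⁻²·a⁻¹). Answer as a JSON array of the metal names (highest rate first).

["carbon steel", "copper", "zinc"]

carbon steel: temperature factor f = -0.054·(5.3) = -0.2862
  SO₂ term: 1.77·19.9^0.52·exp(0.02·84-0.2862) = 33.78
  Sd branch = 0.102·Sd^0.62·e^(0.033·RH+0.04·T) = 17.17 μm/a
  sum: 33.78 + 17.17 → r_corr = 50.95 μm/a
  mass loss = 50.95 μm/a × 7.85 g/cm³ = 400 g·m⁻²·a⁻¹
zinc: T>10 °C ⇒ hinge -0.071·(15.3−10) = -0.3763
  SO₂ term: 0.0129·19.9^0.44·exp(0.046·84-0.3763) = 1.573
  Cl⁻ term: 0.0175·16.6^0.57·exp(0.008·84+0.085·15.3) = 0.6239
  sum: 1.573 + 0.6239 → r_corr = 2.197 μm/a
  mass loss = 2.197 μm/a × 7.14 g/cm³ = 15.69 g·m⁻²·a⁻¹
copper: T>10 °C ⇒ hinge -0.080·(15.3−10) = -0.4240
  SO₂ term: 0.0053·19.9^0.26·exp(0.059·84-0.4240) = 1.072
  Sd branch = 0.01025·Sd^0.27·e^(0.036·RH+0.049·T) = 0.9529 μm/a
  r_corr = 1.072 + 0.9529 = 2.025 μm/a
  mass loss = 2.025 μm/a × 8.96 g/cm³ = 18.14 g·m⁻²·a⁻¹
Ordering by g·m⁻²·a⁻¹: carbon steel (400) > copper (18.1) > zinc (15.7)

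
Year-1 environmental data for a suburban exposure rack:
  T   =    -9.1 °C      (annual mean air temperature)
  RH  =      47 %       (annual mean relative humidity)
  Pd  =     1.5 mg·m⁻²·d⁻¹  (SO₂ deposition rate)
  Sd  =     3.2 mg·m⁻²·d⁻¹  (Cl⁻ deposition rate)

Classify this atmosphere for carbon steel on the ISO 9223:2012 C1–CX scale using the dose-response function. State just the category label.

carbon steel: temperature factor f = +0.150·(-19.1) = -2.8650
  sulphur-dioxide contribution → 0.3188 μm/a
  chloride contribution → 0.6875 μm/a
  total first-year rate 1.006 μm/a
Category bounds: 0…1.3 μm/a bracket r_corr ⇒ C1

C1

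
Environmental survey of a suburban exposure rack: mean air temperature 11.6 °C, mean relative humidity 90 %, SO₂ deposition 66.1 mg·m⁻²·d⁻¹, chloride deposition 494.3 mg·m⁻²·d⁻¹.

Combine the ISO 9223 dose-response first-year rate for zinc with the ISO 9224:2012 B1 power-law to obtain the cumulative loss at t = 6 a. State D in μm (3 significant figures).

D(6) = 33.8 μm

zinc: temperature factor f = -0.071·(1.6) = -0.1136
  Pd branch = 0.0129·Pd^0.44·e^(0.046·RH+f) = 4.572 μm/a
  Sd branch = 0.0175·Sd^0.57·e^(0.008·RH+0.085·T) = 3.308 μm/a
  r_corr = 4.572 + 3.308 = 7.88 μm/a
ISO 9224: D(t) = r_corr · t^b with b = 0.813 (zinc, B1)
  D(6) = 7.88 × 6^0.813 = 7.88 × 4.292 = 33.82 μm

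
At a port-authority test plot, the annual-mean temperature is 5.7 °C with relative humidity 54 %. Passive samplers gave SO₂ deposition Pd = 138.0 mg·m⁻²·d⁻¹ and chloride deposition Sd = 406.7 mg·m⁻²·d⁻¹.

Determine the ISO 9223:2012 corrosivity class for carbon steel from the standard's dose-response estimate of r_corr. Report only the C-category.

C4

carbon steel: temperature factor f = +0.150·(-4.3) = -0.6450
  sulphur-dioxide contribution → 35.45 μm/a
  chloride contribution → 31.57 μm/a
  total first-year rate 67.02 μm/a
Category bounds: 50…80 μm/a bracket r_corr ⇒ C4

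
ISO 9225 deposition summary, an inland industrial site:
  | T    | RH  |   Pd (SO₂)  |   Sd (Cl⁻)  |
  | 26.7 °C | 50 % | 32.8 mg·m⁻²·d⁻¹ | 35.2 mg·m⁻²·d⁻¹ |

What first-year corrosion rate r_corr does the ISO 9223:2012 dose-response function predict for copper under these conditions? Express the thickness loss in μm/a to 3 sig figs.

r_corr = 0.666 μm/a

copper: T>10 °C ⇒ hinge -0.080·(26.7−10) = -1.3360
  Pd branch = 0.0053·Pd^0.26·e^(0.059·RH+f) = 0.06597 μm/a
  Cl⁻ term: 0.01025·35.2^0.27·exp(0.036·50+0.049·26.7) = 0.6001
  sum: 0.06597 + 0.6001 → r_corr = 0.666 μm/a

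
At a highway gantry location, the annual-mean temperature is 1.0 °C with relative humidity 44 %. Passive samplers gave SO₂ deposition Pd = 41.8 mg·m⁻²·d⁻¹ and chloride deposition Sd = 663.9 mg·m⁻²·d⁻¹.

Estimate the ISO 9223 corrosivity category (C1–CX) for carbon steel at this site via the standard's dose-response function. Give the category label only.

carbon steel: temperature factor f = +0.150·(-9.0) = -1.3500
  SO₂ term: 1.77·41.8^0.52·exp(0.02·44-1.3500) = 7.707
  Sd branch = 0.102·Sd^0.62·e^(0.033·RH+0.04·T) = 25.48 μm/a
  sum: 7.707 + 25.48 → r_corr = 33.19 μm/a
33.2 μm/a falls in (25, 50] for carbon steel → category C3

C3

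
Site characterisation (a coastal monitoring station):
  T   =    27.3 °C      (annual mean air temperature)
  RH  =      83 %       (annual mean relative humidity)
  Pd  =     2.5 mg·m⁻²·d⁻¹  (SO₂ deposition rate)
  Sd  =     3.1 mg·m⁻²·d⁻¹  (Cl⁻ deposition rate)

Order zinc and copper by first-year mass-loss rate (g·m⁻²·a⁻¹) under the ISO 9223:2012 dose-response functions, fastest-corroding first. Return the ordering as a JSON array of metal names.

["copper", "zinc"]

zinc: T>10 °C ⇒ hinge -0.071·(27.3−10) = -1.2283
  Pd branch = 0.0129·Pd^0.44·e^(0.046·RH+f) = 0.2573 μm/a
  Cl⁻ term: 0.0175·3.1^0.57·exp(0.008·83+0.085·27.3) = 0.6596
  sum: 0.2573 + 0.6596 → r_corr = 0.9168 μm/a
  mass loss = 0.9168 μm/a × 7.14 g/cm³ = 6.546 g·m⁻²·a⁻¹
copper: T>10 °C ⇒ hinge -0.080·(27.3−10) = -1.3840
  Pd branch = 0.0053·Pd^0.26·e^(0.059·RH+f) = 0.2256 μm/a
  Sd branch = 0.01025·Sd^0.27·e^(0.036·RH+0.049·T) = 1.052 μm/a
  r_corr = 0.2256 + 1.052 = 1.278 μm/a
  mass loss = 1.278 μm/a × 8.96 g/cm³ = 11.45 g·m⁻²·a⁻¹
Ordering by g·m⁻²·a⁻¹: copper (11.4) > zinc (6.55)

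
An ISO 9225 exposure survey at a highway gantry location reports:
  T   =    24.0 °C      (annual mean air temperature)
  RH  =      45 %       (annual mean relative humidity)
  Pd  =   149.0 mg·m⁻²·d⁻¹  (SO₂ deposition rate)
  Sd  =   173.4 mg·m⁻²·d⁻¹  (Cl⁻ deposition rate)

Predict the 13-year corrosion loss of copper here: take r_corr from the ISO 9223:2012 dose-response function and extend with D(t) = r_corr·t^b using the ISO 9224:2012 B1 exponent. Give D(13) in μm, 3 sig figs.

D(13) = 4.24 μm

copper: T>10 °C ⇒ hinge -0.080·(24.0−10) = -1.1200
  Pd branch = 0.0053·Pd^0.26·e^(0.059·RH+f) = 0.09035 μm/a
  Sd branch = 0.01025·Sd^0.27·e^(0.036·RH+0.049·T) = 0.6754 μm/a
  r_corr = 0.09035 + 0.6754 = 0.7657 μm/a
ISO 9224: D(t) = r_corr · t^b with b = 0.667 (copper, B1)
  D(13) = 0.7657 × 13^0.667 = 0.7657 × 5.534 = 4.237 μm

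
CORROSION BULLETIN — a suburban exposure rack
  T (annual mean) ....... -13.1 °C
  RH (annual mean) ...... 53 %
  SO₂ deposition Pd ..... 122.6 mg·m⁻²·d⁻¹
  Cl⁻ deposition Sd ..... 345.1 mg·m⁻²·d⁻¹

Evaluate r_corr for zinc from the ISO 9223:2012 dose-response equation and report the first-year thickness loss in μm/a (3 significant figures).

r_corr = 0.755 μm/a

zinc: T≤10 °C ⇒ hinge +0.038·(-13.1−10) = -0.8778
  sulphur-dioxide contribution → 0.5095 μm/a
  chloride contribution → 0.2456 μm/a
  ⇒ r_corr(zinc) = 0.7551 μm/a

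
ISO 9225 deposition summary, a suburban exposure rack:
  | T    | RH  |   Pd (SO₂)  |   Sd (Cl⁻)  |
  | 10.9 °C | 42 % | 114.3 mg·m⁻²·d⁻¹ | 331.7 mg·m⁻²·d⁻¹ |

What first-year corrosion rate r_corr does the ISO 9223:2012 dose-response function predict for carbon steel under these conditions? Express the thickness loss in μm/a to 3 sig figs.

carbon steel: T>10 °C ⇒ hinge -0.054·(10.9−10) = -0.0486
  sulphur-dioxide contribution → 45.9 μm/a
  chloride contribution → 23.05 μm/a
  total first-year rate 68.96 μm/a

r_corr = 69.0 μm/a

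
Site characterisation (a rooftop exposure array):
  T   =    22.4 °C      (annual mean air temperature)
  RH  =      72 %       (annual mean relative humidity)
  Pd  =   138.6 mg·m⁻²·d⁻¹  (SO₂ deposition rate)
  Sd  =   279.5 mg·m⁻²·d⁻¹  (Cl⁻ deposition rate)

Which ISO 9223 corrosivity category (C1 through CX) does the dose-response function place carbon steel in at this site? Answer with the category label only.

carbon steel: temperature factor f = -0.054·(12.4) = -0.6696
  sulphur-dioxide contribution → 49.69 μm/a
  chloride contribution → 88.38 μm/a
  total first-year rate 138.1 μm/a
138 μm/a falls in (80, 200] for carbon steel → category C5

C5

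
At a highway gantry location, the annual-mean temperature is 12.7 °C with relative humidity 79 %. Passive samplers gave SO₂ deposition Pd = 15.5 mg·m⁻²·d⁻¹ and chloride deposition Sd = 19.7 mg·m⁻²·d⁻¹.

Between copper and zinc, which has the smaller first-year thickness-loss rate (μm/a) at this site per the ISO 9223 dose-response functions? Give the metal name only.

copper

copper: temperature factor f = -0.080·(2.7) = -0.2160
  Pd branch = 0.0053·Pd^0.26·e^(0.059·RH+f) = 0.9209 μm/a
  Cl⁻ term: 0.01025·19.7^0.27·exp(0.036·79+0.049·12.7) = 0.7339
  r_corr = 0.9209 + 0.7339 = 1.655 μm/a
zinc: temperature factor f = -0.071·(2.7) = -0.1917
  SO₂ term: 0.0129·15.5^0.44·exp(0.046·79-0.1917) = 1.347
  Cl⁻ term: 0.0175·19.7^0.57·exp(0.008·79+0.085·12.7) = 0.5299
  sum: 1.347 + 0.5299 → r_corr = 1.877 μm/a
Ordering by μm/a: zinc (1.88) > copper (1.65)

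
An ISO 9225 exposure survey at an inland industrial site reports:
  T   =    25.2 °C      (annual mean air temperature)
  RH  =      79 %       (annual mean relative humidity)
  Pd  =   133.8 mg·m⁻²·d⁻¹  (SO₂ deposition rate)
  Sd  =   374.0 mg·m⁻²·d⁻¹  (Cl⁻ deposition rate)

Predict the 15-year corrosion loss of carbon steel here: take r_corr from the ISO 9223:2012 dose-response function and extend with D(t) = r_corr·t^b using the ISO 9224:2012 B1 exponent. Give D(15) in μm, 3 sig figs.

carbon steel: T>10 °C ⇒ hinge -0.054·(25.2−10) = -0.8208
  SO₂ term: 1.77·133.8^0.52·exp(0.02·79-0.8208) = 48.24
  Cl⁻ term: 0.102·374.0^0.62·exp(0.033·79+0.04·25.2) = 149.2
  sum: 48.24 + 149.2 → r_corr = 197.4 μm/a
ISO 9224: D(t) = r_corr · t^b with b = 0.523 (carbon steel, B1)
  D(15) = 197.4 × 15^0.523 = 197.4 × 4.122 = 813.8 μm

D(15) = 814 μm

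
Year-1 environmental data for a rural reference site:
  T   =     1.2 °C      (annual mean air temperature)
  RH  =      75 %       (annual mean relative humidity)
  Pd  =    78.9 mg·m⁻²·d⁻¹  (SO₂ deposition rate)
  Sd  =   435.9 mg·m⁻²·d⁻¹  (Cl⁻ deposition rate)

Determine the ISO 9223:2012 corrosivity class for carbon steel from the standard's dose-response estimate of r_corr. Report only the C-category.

carbon steel: temperature factor f = +0.150·(-8.8) = -1.3200
  SO₂ term: 1.77·78.9^0.52·exp(0.02·75-1.3200) = 20.54
  Sd branch = 0.102·Sd^0.62·e^(0.033·RH+0.04·T) = 55.05 μm/a
  sum: 20.54 + 55.05 → r_corr = 75.59 μm/a
75.6 μm/a falls in (50, 80] for carbon steel → category C4

C4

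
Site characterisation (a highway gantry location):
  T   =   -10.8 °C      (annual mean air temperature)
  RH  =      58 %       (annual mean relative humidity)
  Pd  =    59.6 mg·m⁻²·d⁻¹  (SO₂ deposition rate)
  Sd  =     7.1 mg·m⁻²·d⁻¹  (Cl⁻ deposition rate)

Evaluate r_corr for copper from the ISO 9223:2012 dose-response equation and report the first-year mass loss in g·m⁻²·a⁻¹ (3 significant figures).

r_corr = 1.05 g·m⁻²·a⁻¹

copper: temperature factor f = +0.126·(-20.8) = -2.6208
  SO₂ term: 0.0053·59.6^0.26·exp(0.059·58-2.6208) = 0.03418
  Cl⁻ term: 0.01025·7.1^0.27·exp(0.036·58+0.049·-10.8) = 0.08271
  r_corr = 0.03418 + 0.08271 = 0.1169 μm/a
Convert to mass loss: 0.1169 μm/a × 8.96 g/cm³ = 1.047 g·m⁻²·a⁻¹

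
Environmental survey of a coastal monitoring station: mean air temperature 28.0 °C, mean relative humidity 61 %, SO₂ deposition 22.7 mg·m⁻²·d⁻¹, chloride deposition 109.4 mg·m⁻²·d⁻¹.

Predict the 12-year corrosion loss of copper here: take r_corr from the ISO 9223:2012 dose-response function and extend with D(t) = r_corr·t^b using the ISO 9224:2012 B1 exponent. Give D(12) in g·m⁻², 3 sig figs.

copper: T>10 °C ⇒ hinge -0.080·(28.0−10) = -1.4400
  sulphur-dioxide contribution → 0.1034 μm/a
  chloride contribution → 1.291 μm/a
  ⇒ r_corr(copper) = 1.394 μm/a
Power-law: D(12) = r_corr · 12^0.667
  D(12) = 1.394 × 12^0.667 = 1.394 × 5.246 = 7.313 μm
  Mass loss = 7.313 μm × 8.96 g/cm³ = 65.53 g·m⁻²

D(12) = 65.5 g·m⁻²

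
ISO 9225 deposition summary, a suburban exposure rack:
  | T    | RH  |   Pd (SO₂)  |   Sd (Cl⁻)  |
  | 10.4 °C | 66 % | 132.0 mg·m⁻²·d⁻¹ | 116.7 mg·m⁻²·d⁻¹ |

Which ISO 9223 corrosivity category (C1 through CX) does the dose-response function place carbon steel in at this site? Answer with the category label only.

carbon steel: f(T) = -0.054·(T−10) [T>10 °C] = -0.0216
  SO₂ term: 1.77·132.0^0.52·exp(0.02·66-0.0216) = 82.14
  Cl⁻ term: 0.102·116.7^0.62·exp(0.033·66+0.04·10.4) = 26.11
  sum: 82.14 + 26.11 → r_corr = 108.2 μm/a
ISO 9223 Table 2 (carbon steel): 80 < 108 ≤ 200 μm/a ⇒ C5

C5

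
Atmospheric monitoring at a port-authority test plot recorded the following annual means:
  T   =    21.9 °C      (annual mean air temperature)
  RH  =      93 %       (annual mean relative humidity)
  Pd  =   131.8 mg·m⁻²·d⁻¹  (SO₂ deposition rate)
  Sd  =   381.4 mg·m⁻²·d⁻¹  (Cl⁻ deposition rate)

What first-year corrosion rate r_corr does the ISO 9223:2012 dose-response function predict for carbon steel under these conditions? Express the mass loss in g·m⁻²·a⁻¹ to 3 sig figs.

carbon steel: f(T) = -0.054·(T−10) [T>10 °C] = -0.6426
  SO₂ term: 1.77·131.8^0.52·exp(0.02·93-0.6426) = 75.69
  Cl⁻ term: 0.102·381.4^0.62·exp(0.033·93+0.04·21.9) = 210.1
  r_corr = 75.69 + 210.1 = 285.8 μm/a
Convert to mass loss: 285.8 μm/a × 7.85 g/cm³ = 2243 g·m⁻²·a⁻¹

r_corr = 2.24e+03 g·m⁻²·a⁻¹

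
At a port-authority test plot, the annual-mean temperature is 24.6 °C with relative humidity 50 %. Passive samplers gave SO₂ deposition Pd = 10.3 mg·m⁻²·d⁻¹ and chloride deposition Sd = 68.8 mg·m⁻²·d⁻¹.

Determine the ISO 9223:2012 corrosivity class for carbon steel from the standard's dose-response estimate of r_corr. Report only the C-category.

carbon steel: T>10 °C ⇒ hinge -0.054·(24.6−10) = -0.7884
  sulphur-dioxide contribution → 7.354 μm/a
  chloride contribution → 19.58 μm/a
  ⇒ r_corr(carbon steel) = 26.94 μm/a
Category bounds: 25…50 μm/a bracket r_corr ⇒ C3

C3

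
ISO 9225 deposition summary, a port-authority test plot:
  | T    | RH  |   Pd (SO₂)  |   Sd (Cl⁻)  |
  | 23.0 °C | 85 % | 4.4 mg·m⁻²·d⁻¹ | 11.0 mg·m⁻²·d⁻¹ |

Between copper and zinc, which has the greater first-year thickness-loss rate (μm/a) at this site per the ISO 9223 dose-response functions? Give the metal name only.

copper

copper: T>10 °C ⇒ hinge -0.080·(23.0−10) = -1.0400
  SO₂ term: 0.0053·4.4^0.26·exp(0.059·85-1.0400) = 0.4149
  Cl⁻ term: 0.01025·11.0^0.27·exp(0.036·85+0.049·23.0) = 1.289
  r_corr = 0.4149 + 1.289 = 1.704 μm/a
zinc: temperature factor f = -0.071·(13.0) = -0.9230
  SO₂ term: 0.0129·4.4^0.44·exp(0.046·85-0.9230) = 0.4908
  Sd branch = 0.0175·Sd^0.57·e^(0.008·RH+0.085·T) = 0.9572 μm/a
  r_corr = 0.4908 + 0.9572 = 1.448 μm/a
Ordering by μm/a: copper (1.7) > zinc (1.45)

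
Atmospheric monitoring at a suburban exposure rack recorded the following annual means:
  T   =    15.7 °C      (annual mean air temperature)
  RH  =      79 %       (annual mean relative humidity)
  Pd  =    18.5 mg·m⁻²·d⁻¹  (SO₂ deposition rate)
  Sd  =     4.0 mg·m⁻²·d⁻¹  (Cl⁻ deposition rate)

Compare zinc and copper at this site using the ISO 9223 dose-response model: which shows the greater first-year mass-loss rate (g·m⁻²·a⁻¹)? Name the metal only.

zinc: temperature factor f = -0.071·(5.7) = -0.4047
  SO₂ term: 0.0129·18.5^0.44·exp(0.046·79-0.4047) = 1.177
  Sd branch = 0.0175·Sd^0.57·e^(0.008·RH+0.085·T) = 0.2756 μm/a
  sum: 1.177 + 0.2756 → r_corr = 1.452 μm/a
  mass loss = 1.452 μm/a × 7.14 g/cm³ = 10.37 g·m⁻²·a⁻¹
copper: f(T) = -0.080·(T−10) [T>10 °C] = -0.4560
  Pd branch = 0.0053·Pd^0.26·e^(0.059·RH+f) = 0.7585 μm/a
  Cl⁻ term: 0.01025·4.0^0.27·exp(0.036·79+0.049·15.7) = 0.5527
  r_corr = 0.7585 + 0.5527 = 1.311 μm/a
  mass loss = 1.311 μm/a × 8.96 g/cm³ = 11.75 g·m⁻²·a⁻¹
Ordering by g·m⁻²·a⁻¹: copper (11.7) > zinc (10.4)

copper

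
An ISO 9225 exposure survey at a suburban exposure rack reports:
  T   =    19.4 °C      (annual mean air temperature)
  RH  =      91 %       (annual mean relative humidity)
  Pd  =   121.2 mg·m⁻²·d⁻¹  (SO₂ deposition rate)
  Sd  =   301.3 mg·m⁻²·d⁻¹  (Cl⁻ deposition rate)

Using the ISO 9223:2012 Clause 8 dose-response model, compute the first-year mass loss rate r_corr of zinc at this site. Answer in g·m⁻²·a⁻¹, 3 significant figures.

r_corr = 60.5 g·m⁻²·a⁻¹

zinc: temperature factor f = -0.071·(9.4) = -0.6674
  sulphur-dioxide contribution → 3.593 μm/a
  chloride contribution → 4.88 μm/a
  total first-year rate 8.472 μm/a
Convert to mass loss: 8.472 μm/a × 7.14 g/cm³ = 60.49 g·m⁻²·a⁻¹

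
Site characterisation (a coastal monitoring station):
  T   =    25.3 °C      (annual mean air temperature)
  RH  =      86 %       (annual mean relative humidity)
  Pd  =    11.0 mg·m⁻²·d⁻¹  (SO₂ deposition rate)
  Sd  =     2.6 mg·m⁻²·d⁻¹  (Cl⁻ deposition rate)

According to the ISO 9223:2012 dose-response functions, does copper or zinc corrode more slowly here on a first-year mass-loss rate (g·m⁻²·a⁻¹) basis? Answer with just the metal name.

zinc

copper: temperature factor f = -0.080·(15.3) = -1.2240
  Pd branch = 0.0053·Pd^0.26·e^(0.059·RH+f) = 0.4646 μm/a
  Cl⁻ term: 0.01025·2.6^0.27·exp(0.036·86+0.049·25.3) = 1.013
  sum: 0.4646 + 1.013 → r_corr = 1.478 μm/a
  mass loss = 1.478 μm/a × 8.96 g/cm³ = 13.24 g·m⁻²·a⁻¹
zinc: temperature factor f = -0.071·(15.3) = -1.0863
  SO₂ term: 0.0129·11.0^0.44·exp(0.046·86-1.0863) = 0.6533
  Sd branch = 0.0175·Sd^0.57·e^(0.008·RH+0.085·T) = 0.5156 μm/a
  r_corr = 0.6533 + 0.5156 = 1.169 μm/a
  mass loss = 1.169 μm/a × 7.14 g/cm³ = 8.346 g·m⁻²·a⁻¹
Ordering by g·m⁻²·a⁻¹: copper (13.2) > zinc (8.35)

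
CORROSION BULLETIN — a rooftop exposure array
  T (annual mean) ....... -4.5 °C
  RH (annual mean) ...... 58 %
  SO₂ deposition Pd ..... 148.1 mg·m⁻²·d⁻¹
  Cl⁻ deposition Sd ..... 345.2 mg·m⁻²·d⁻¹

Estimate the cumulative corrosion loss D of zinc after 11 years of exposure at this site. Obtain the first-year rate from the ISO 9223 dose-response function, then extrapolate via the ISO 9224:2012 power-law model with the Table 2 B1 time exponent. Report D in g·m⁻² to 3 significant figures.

zinc: T≤10 °C ⇒ hinge +0.038·(-4.5−10) = -0.5510
  Pd branch = 0.0129·Pd^0.44·e^(0.046·RH+f) = 0.9661 μm/a
  Cl⁻ term: 0.0175·345.2^0.57·exp(0.008·58+0.085·-4.5) = 0.531
  sum: 0.9661 + 0.531 → r_corr = 1.497 μm/a
Power-law: D(11) = r_corr · 11^0.813
  D(11) = 1.497 × 11^0.813 = 1.497 × 7.025 = 10.52 μm
  Mass loss = 10.52 μm × 7.14 g/cm³ = 75.1 g·m⁻²

D(11) = 75.1 g·m⁻²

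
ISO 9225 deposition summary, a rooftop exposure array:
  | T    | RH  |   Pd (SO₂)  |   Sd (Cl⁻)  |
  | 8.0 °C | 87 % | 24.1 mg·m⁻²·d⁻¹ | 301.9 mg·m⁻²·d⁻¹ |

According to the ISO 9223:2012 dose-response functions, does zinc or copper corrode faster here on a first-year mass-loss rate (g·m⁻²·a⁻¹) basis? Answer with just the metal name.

zinc

zinc: temperature factor f = +0.038·(-2.0) = -0.0760
  SO₂ term: 0.0129·24.1^0.44·exp(0.046·87-0.0760) = 2.653
  Cl⁻ term: 0.0175·301.9^0.57·exp(0.008·87+0.085·8.0) = 1.795
  sum: 2.653 + 1.795 → r_corr = 4.448 μm/a
  mass loss = 4.448 μm/a × 7.14 g/cm³ = 31.76 g·m⁻²·a⁻¹
copper: T≤10 °C ⇒ hinge +0.126·(8.0−10) = -0.2520
  Pd branch = 0.0053·Pd^0.26·e^(0.059·RH+f) = 1.597 μm/a
  Sd branch = 0.01025·Sd^0.27·e^(0.036·RH+0.049·T) = 1.625 μm/a
  sum: 1.597 + 1.625 → r_corr = 3.222 μm/a
  mass loss = 3.222 μm/a × 8.96 g/cm³ = 28.87 g·m⁻²·a⁻¹
Ordering by g·m⁻²·a⁻¹: zinc (31.8) > copper (28.9)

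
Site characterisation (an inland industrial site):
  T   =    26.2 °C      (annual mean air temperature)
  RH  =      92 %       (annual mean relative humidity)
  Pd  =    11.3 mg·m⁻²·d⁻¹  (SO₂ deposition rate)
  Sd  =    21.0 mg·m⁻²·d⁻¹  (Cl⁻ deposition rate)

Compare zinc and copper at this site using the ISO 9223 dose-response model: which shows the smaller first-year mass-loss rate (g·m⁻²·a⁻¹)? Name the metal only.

zinc: temperature factor f = -0.071·(16.2) = -1.1502
  sulphur-dioxide contribution → 0.8172 μm/a
  chloride contribution → 1.921 μm/a
  ⇒ r_corr(zinc) = 2.738 μm/a
  mass loss = 2.738 μm/a × 7.14 g/cm³ = 19.55 g·m⁻²·a⁻¹
copper: T>10 °C ⇒ hinge -0.080·(26.2−10) = -1.2960
  sulphur-dioxide contribution → 0.6203 μm/a
  chloride contribution → 2.31 μm/a
  ⇒ r_corr(copper) = 2.93 μm/a
  mass loss = 2.93 μm/a × 8.96 g/cm³ = 26.26 g·m⁻²·a⁻¹
Ordering by g·m⁻²·a⁻¹: copper (26.3) > zinc (19.6)

zinc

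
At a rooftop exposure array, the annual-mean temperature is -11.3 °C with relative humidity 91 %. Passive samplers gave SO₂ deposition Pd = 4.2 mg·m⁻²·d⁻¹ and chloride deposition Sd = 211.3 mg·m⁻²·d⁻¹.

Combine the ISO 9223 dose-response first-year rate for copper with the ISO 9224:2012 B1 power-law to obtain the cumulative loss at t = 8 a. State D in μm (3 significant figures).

copper: T≤10 °C ⇒ hinge +0.126·(-11.3−10) = -2.6838
  sulphur-dioxide contribution → 0.1128 μm/a
  chloride contribution → 0.6618 μm/a
  total first-year rate 0.7746 μm/a
Long-term exponent b (ISO 9224 Table 2, B1) = 0.667
  D(8) = 0.7746 × 8^0.667 = 0.7746 × 4.003 = 3.101 μm

D(8) = 3.10 μm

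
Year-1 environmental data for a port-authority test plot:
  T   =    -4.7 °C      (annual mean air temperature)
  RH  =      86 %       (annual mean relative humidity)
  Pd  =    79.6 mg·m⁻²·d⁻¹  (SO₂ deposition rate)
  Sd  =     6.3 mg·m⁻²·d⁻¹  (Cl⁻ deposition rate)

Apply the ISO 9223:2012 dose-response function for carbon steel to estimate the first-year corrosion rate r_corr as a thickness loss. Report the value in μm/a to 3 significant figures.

r_corr = 15.1 μm/a

carbon steel: temperature factor f = +0.150·(-14.7) = -2.2050
  sulphur-dioxide contribution → 10.61 μm/a
  chloride contribution → 4.519 μm/a
  ⇒ r_corr(carbon steel) = 15.13 μm/a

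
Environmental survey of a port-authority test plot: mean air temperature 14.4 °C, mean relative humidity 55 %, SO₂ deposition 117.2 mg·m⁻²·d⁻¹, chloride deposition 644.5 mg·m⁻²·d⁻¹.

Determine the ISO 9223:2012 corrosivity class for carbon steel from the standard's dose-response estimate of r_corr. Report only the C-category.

C5

carbon steel: T>10 °C ⇒ hinge -0.054·(14.4−10) = -0.2376
  SO₂ term: 1.77·117.2^0.52·exp(0.02·55-0.2376) = 49.93
  Sd branch = 0.102·Sd^0.62·e^(0.033·RH+0.04·T) = 61.48 μm/a
  r_corr = 49.93 + 61.48 = 111.4 μm/a
ISO 9223 Table 2 (carbon steel): 80 < 111 ≤ 200 μm/a ⇒ C5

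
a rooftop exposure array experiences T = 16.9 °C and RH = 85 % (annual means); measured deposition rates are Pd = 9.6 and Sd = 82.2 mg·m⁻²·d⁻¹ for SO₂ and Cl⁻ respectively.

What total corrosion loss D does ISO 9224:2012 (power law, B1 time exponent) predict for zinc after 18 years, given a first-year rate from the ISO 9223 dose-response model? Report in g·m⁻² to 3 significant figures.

zinc: temperature factor f = -0.071·(6.9) = -0.4899
  Pd branch = 0.0129·Pd^0.44·e^(0.046·RH+f) = 1.067 μm/a
  Sd branch = 0.0175·Sd^0.57·e^(0.008·RH+0.085·T) = 1.793 μm/a
  sum: 1.067 + 1.793 → r_corr = 2.86 μm/a
Power-law: D(18) = r_corr · 18^0.813
  D(18) = 2.86 × 18^0.813 = 2.86 × 10.48 = 29.99 μm
  Mass loss = 29.99 μm × 7.14 g/cm³ = 214.1 g·m⁻²

D(18) = 214 g·m⁻²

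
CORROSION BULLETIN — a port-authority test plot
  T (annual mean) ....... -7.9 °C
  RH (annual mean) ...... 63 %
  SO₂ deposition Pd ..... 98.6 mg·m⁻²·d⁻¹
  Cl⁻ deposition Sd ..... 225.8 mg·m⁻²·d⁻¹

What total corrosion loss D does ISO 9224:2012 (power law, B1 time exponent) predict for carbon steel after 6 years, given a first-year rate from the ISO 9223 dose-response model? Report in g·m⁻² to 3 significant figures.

carbon steel: f(T) = +0.150·(T−10) [T≤10 °C] = -2.6850
  SO₂ term: 1.77·98.6^0.52·exp(0.02·63-2.6850) = 4.634
  Cl⁻ term: 0.102·225.8^0.62·exp(0.033·63+0.04·-7.9) = 17.12
  r_corr = 4.634 + 17.12 = 21.76 μm/a
Long-term exponent b (ISO 9224 Table 2, B1) = 0.523
  D(6) = 21.76 × 6^0.523 = 21.76 × 2.553 = 55.53 μm
  Mass loss = 55.53 μm × 7.85 g/cm³ = 435.9 g·m⁻²

D(6) = 436 g·m⁻²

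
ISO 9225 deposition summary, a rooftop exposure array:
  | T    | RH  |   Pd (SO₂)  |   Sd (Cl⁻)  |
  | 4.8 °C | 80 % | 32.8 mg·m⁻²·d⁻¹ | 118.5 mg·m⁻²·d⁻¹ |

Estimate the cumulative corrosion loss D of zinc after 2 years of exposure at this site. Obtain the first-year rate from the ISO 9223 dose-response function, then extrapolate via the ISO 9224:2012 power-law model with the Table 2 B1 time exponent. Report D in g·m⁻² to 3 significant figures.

D(2) = 34.0 g·m⁻²

zinc: temperature factor f = +0.038·(-5.2) = -0.1976
  sulphur-dioxide contribution → 1.95 μm/a
  chloride contribution → 0.7589 μm/a
  ⇒ r_corr(zinc) = 2.709 μm/a
Long-term exponent b (ISO 9224 Table 2, B1) = 0.813
  D(2) = 2.709 × 2^0.813 = 2.709 × 1.757 = 4.759 μm
  Mass loss = 4.759 μm × 7.14 g/cm³ = 33.98 g·m⁻²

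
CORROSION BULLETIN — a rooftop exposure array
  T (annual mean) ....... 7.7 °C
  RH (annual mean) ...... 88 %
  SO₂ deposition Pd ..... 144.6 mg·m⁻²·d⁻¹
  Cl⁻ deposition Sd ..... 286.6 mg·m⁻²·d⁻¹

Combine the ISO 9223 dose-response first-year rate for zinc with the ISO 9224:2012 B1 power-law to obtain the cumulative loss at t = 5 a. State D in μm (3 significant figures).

zinc: f(T) = +0.038·(T−10) [T≤10 °C] = -0.0874
  SO₂ term: 0.0129·144.6^0.44·exp(0.046·88-0.0874) = 6.041
  Sd branch = 0.0175·Sd^0.57·e^(0.008·RH+0.085·T) = 1.713 μm/a
  r_corr = 6.041 + 1.713 = 7.754 μm/a
Power-law: D(5) = r_corr · 5^0.813
  D(5) = 7.754 × 5^0.813 = 7.754 × 3.701 = 28.69 μm

D(5) = 28.7 μm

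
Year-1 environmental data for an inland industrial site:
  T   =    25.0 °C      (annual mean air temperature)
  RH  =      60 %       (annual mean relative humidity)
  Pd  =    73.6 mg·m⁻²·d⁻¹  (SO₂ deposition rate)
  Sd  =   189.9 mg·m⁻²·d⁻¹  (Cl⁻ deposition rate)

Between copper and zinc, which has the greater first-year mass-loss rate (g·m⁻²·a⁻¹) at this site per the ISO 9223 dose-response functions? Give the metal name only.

copper: f(T) = -0.080·(T−10) [T>10 °C] = -1.2000
  Pd branch = 0.0053·Pd^0.26·e^(0.059·RH+f) = 0.1682 μm/a
  Cl⁻ term: 0.01025·189.9^0.27·exp(0.036·60+0.049·25.0) = 1.247
  r_corr = 0.1682 + 1.247 = 1.416 μm/a
  mass loss = 1.416 μm/a × 8.96 g/cm³ = 12.68 g·m⁻²·a⁻¹
zinc: f(T) = -0.071·(T−10) [T>10 °C] = -1.0650
  SO₂ term: 0.0129·73.6^0.44·exp(0.046·60-1.0650) = 0.4657
  Cl⁻ term: 0.0175·189.9^0.57·exp(0.008·60+0.085·25.0) = 4.711
  r_corr = 0.4657 + 4.711 = 5.177 μm/a
  mass loss = 5.177 μm/a × 7.14 g/cm³ = 36.96 g·m⁻²·a⁻¹
Ordering by g·m⁻²·a⁻¹: zinc (37) > copper (12.7)

zinc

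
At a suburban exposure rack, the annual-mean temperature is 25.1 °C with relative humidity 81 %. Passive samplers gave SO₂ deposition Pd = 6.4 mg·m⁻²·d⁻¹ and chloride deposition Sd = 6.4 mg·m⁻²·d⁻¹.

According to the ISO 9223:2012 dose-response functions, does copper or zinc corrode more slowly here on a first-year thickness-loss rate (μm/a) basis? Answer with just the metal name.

copper: T>10 °C ⇒ hinge -0.080·(25.1−10) = -1.2080
  sulphur-dioxide contribution → 0.3053 μm/a
  chloride contribution → 1.069 μm/a
  total first-year rate 1.374 μm/a
zinc: T>10 °C ⇒ hinge -0.071·(25.1−10) = -1.0721
  sulphur-dioxide contribution → 0.4148 μm/a
  chloride contribution → 0.8139 μm/a
  ⇒ r_corr(zinc) = 1.229 μm/a
Ordering by μm/a: copper (1.37) > zinc (1.23)

zinc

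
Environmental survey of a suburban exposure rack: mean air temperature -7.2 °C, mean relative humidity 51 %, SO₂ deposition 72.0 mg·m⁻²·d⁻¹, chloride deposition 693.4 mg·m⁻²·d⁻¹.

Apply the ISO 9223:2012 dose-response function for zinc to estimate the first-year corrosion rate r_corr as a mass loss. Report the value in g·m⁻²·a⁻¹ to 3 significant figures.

zinc: temperature factor f = +0.038·(-17.2) = -0.6536
  SO₂ term: 0.0129·72.0^0.44·exp(0.046·51-0.6536) = 0.4601
  Cl⁻ term: 0.0175·693.4^0.57·exp(0.008·51+0.085·-7.2) = 0.594
  r_corr = 0.4601 + 0.594 = 1.054 μm/a
Convert to mass loss: 1.054 μm/a × 7.14 g/cm³ = 7.526 g·m⁻²·a⁻¹

r_corr = 7.53 g·m⁻²·a⁻¹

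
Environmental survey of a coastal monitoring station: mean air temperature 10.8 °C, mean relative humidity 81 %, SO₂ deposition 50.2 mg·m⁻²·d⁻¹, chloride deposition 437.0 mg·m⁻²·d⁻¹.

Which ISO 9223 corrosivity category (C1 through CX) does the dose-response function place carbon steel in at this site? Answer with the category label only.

C5

carbon steel: f(T) = -0.054·(T−10) [T>10 °C] = -0.0432
  Pd branch = 1.77·Pd^0.52·e^(0.02·RH+f) = 65.63 μm/a
  Sd branch = 0.102·Sd^0.62·e^(0.033·RH+0.04·T) = 98.67 μm/a
  r_corr = 65.63 + 98.67 = 164.3 μm/a
Category bounds: 80…200 μm/a bracket r_corr ⇒ C5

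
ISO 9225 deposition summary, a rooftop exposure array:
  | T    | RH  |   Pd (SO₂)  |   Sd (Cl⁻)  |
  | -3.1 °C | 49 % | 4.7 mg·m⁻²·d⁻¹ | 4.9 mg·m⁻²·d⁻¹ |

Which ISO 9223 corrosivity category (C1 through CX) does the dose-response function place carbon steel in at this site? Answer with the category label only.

C2

carbon steel: f(T) = +0.150·(T−10) [T≤10 °C] = -1.9650
  Pd branch = 1.77·Pd^0.52·e^(0.02·RH+f) = 1.478 μm/a
  Sd branch = 0.102·Sd^0.62·e^(0.033·RH+0.04·T) = 1.216 μm/a
  sum: 1.478 + 1.216 → r_corr = 2.694 μm/a
2.69 μm/a falls in (1.3, 25] for carbon steel → category C2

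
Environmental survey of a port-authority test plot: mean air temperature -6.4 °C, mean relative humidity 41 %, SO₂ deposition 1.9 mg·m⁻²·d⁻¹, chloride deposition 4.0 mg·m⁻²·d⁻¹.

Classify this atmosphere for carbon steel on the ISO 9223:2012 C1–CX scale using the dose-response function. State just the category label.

carbon steel: temperature factor f = +0.150·(-16.4) = -2.4600
  SO₂ term: 1.77·1.9^0.52·exp(0.02·41-2.4600) = 0.4794
  Sd branch = 0.102·Sd^0.62·e^(0.033·RH+0.04·T) = 0.7216 μm/a
  r_corr = 0.4794 + 0.7216 = 1.201 μm/a
Category bounds: 0…1.3 μm/a bracket r_corr ⇒ C1

C1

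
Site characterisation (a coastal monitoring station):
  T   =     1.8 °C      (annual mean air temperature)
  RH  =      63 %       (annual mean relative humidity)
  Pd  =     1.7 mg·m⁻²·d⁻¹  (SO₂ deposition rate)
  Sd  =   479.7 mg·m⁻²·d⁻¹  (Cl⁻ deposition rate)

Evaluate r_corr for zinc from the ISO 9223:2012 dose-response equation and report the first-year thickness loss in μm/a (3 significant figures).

zinc: temperature factor f = +0.038·(-8.2) = -0.3116
  Pd branch = 0.0129·Pd^0.44·e^(0.046·RH+f) = 0.2164 μm/a
  Cl⁻ term: 0.0175·479.7^0.57·exp(0.008·63+0.085·1.8) = 1.139
  sum: 0.2164 + 1.139 → r_corr = 1.355 μm/a

r_corr = 1.36 μm/a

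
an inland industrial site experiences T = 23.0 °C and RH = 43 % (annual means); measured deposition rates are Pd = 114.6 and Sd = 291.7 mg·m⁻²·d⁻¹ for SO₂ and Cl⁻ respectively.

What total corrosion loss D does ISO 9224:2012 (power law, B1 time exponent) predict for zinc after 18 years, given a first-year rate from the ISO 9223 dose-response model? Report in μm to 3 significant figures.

zinc: f(T) = -0.071·(T−10) [T>10 °C] = -0.9230
  Pd branch = 0.0129·Pd^0.44·e^(0.046·RH+f) = 0.2984 μm/a
  Cl⁻ term: 0.0175·291.7^0.57·exp(0.008·43+0.085·23.0) = 4.431
  sum: 0.2984 + 4.431 → r_corr = 4.729 μm/a
ISO 9224: D(t) = r_corr · t^b with b = 0.813 (zinc, B1)
  D(18) = 4.729 × 18^0.813 = 4.729 × 10.48 = 49.58 μm

D(18) = 49.6 μm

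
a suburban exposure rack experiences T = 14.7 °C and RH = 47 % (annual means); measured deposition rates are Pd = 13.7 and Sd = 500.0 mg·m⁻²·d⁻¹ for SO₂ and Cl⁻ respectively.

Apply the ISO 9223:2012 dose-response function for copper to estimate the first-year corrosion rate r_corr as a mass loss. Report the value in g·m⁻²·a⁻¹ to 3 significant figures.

r_corr = 6.52 g·m⁻²·a⁻¹

copper: temperature factor f = -0.080·(4.7) = -0.3760
  SO₂ term: 0.0053·13.7^0.26·exp(0.059·47-0.3760) = 0.115
  Sd branch = 0.01025·Sd^0.27·e^(0.036·RH+0.049·T) = 0.6125 μm/a
  sum: 0.115 + 0.6125 → r_corr = 0.7275 μm/a
Convert to mass loss: 0.7275 μm/a × 8.96 g/cm³ = 6.519 g·m⁻²·a⁻¹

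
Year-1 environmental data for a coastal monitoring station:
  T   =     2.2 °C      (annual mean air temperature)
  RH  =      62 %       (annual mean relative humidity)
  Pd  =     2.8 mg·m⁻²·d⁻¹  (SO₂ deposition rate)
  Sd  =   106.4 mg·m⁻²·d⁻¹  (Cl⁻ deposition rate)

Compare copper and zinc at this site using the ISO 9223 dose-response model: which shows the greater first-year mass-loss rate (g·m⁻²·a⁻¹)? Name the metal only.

copper: T≤10 °C ⇒ hinge +0.126·(2.2−10) = -0.9828
  sulphur-dioxide contribution → 0.1005 μm/a
  chloride contribution → 0.3751 μm/a
  ⇒ r_corr(copper) = 0.4757 μm/a
  mass loss = 0.4757 μm/a × 8.96 g/cm³ = 4.262 g·m⁻²·a⁻¹
zinc: temperature factor f = +0.038·(-7.8) = -0.2964
  sulphur-dioxide contribution → 0.2613 μm/a
  chloride contribution → 0.4955 μm/a
  ⇒ r_corr(zinc) = 0.7568 μm/a
  mass loss = 0.7568 μm/a × 7.14 g/cm³ = 5.404 g·m⁻²·a⁻¹
Ordering by g·m⁻²·a⁻¹: zinc (5.4) > copper (4.26)

zinc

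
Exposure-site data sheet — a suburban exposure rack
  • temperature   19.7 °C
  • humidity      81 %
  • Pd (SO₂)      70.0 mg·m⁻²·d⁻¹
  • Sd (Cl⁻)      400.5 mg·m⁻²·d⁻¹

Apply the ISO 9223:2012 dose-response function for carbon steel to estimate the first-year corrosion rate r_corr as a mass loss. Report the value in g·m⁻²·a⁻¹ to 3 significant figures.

r_corr = 1.43e+03 g·m⁻²·a⁻¹

carbon steel: f(T) = -0.054·(T−10) [T>10 °C] = -0.5238
  sulphur-dioxide contribution → 48.25 μm/a
  chloride contribution → 133.4 μm/a
  ⇒ r_corr(carbon steel) = 181.7 μm/a
Convert to mass loss: 181.7 μm/a × 7.85 g/cm³ = 1426 g·m⁻²·a⁻¹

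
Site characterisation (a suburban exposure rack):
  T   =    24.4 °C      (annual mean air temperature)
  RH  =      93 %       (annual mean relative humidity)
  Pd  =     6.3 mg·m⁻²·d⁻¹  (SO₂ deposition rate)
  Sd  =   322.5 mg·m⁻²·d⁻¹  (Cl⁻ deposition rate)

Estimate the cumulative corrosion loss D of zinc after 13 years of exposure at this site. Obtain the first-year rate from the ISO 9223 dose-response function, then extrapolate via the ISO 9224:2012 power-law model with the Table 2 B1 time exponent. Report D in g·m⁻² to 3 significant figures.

D(13) = 496 g·m⁻²

zinc: temperature factor f = -0.071·(14.4) = -1.0224
  sulphur-dioxide contribution → 0.7519 μm/a
  chloride contribution → 7.884 μm/a
  total first-year rate 8.636 μm/a
Power-law: D(13) = r_corr · 13^0.813
  D(13) = 8.636 × 13^0.813 = 8.636 × 8.047 = 69.49 μm
  Mass loss = 69.49 μm × 7.14 g/cm³ = 496.2 g·m⁻²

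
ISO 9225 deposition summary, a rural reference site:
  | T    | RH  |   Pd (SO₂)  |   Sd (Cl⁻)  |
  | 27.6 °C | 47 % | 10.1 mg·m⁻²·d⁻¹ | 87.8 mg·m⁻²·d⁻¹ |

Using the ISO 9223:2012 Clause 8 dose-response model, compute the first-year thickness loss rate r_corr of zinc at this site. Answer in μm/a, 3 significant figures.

zinc: temperature factor f = -0.071·(17.6) = -1.2496
  Pd branch = 0.0129·Pd^0.44·e^(0.046·RH+f) = 0.08887 μm/a
  Cl⁻ term: 0.0175·87.8^0.57·exp(0.008·47+0.085·27.6) = 3.412
  sum: 0.08887 + 3.412 → r_corr = 3.501 μm/a

r_corr = 3.50 μm/a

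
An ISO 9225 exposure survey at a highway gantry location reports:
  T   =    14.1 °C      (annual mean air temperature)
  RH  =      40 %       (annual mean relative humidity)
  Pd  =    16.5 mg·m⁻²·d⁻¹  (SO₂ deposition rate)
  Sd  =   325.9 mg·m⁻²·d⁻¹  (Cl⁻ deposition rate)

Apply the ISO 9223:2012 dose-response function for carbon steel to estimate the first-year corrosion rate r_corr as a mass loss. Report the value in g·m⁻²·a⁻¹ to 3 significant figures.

carbon steel: temperature factor f = -0.054·(4.1) = -0.2214
  Pd branch = 1.77·Pd^0.52·e^(0.02·RH+f) = 13.56 μm/a
  Sd branch = 0.102·Sd^0.62·e^(0.033·RH+0.04·T) = 24.26 μm/a
  r_corr = 13.56 + 24.26 = 37.82 μm/a
Convert to mass loss: 37.82 μm/a × 7.85 g/cm³ = 296.9 g·m⁻²·a⁻¹

r_corr = 297 g·m⁻²·a⁻¹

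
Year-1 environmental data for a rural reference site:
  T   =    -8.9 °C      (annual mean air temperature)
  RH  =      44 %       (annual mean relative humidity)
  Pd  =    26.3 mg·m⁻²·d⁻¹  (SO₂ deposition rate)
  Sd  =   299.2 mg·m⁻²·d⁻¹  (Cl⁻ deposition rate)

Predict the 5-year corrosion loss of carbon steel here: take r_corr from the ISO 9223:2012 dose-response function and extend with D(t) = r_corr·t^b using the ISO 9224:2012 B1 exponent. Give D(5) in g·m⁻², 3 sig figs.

D(5) = 216 g·m⁻²

carbon steel: temperature factor f = +0.150·(-18.9) = -2.8350
  SO₂ term: 1.77·26.3^0.52·exp(0.02·44-2.8350) = 1.372
  Sd branch = 0.102·Sd^0.62·e^(0.033·RH+0.04·T) = 10.46 μm/a
  r_corr = 1.372 + 10.46 = 11.84 μm/a
ISO 9224: D(t) = r_corr · t^b with b = 0.523 (carbon steel, B1)
  D(5) = 11.84 × 5^0.523 = 11.84 × 2.32 = 27.46 μm
  Mass loss = 27.46 μm × 7.85 g/cm³ = 215.6 g·m⁻²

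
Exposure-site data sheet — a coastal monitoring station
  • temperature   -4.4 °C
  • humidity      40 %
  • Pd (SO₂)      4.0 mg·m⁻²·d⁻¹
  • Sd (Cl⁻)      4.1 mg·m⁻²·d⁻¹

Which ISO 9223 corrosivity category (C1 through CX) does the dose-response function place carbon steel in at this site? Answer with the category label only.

C2

carbon steel: temperature factor f = +0.150·(-14.4) = -2.1600
  Pd branch = 1.77·Pd^0.52·e^(0.02·RH+f) = 0.9341 μm/a
  Sd branch = 0.102·Sd^0.62·e^(0.033·RH+0.04·T) = 0.768 μm/a
  r_corr = 0.9341 + 0.768 = 1.702 μm/a
Category bounds: 1.3…25 μm/a bracket r_corr ⇒ C2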